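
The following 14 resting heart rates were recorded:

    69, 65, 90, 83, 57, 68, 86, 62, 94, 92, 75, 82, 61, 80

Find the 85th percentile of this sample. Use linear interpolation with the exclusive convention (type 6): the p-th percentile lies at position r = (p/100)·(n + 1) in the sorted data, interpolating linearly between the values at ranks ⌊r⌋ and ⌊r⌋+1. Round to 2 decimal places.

Sorted: 57, 61, 62, 65, 68, 69, 75, 80, 82, 83, 86, 90, 92, 94.
n = 14.
r = (85/100)·(14 + 1) = 12.75.
Rank 12 is 90 and rank 13 is 92.
Interpolate: 90 + 0.75·(92 − 90) = 90 + 0.75·2 = 91.5.

91.50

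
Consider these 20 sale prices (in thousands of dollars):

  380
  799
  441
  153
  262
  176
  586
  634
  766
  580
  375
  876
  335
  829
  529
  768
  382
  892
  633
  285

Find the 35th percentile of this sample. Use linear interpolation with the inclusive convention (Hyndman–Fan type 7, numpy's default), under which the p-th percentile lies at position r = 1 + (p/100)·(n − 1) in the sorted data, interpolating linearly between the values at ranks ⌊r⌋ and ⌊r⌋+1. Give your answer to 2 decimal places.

Sorted: 153, 176, 262, 285, 335, 375, 380, 382, 441, 529, 580, 586, 633, 634, 766, 768, 799, 829, 876, 892.
n = 20.
r = 1 + (35/100)·(20 − 1) = 1 + 6.65 = 7.65.
Rank 7 is 380 and rank 8 is 382.
Interpolate: 380 + 0.65·(382 − 380) = 380 + 0.65·2 = 381.3.

381.30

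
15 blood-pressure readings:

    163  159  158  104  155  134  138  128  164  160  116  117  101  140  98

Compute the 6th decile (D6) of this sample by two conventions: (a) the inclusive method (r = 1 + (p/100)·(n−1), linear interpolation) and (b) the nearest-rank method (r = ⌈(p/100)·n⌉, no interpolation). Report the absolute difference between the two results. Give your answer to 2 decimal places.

6.00

Sorted: 98, 101, 104, 116, 117, 128, 134, 138, 140, 155, 158, 159, 160, 163, 164.
n = 15.
(a) r = 9.4; between ranks 9 (140) and 10 (155): 146.
(b) the nearest-rank method: rank 9 → 140.
|146 − 140| = 6.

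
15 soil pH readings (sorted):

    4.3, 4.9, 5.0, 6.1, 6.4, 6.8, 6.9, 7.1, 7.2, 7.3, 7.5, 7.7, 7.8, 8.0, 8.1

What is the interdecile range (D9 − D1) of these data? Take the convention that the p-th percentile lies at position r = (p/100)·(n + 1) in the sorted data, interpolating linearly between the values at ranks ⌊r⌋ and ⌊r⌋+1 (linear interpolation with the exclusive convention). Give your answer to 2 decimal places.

3.38

n = 15.
P10: r = 1.6; ranks 1–2 are 4.3, 4.9; interpolating gives 4.66.
P90: r = 14.4; ranks 14–15 are 8.0, 8.1; interpolating gives 8.04.
Difference: 8.04 − 4.66 = 3.38.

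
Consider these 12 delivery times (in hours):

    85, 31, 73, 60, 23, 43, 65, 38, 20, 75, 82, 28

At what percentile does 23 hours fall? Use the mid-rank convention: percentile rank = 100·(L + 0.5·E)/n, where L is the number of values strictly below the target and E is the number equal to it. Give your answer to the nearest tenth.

Sorted: 20, 23, 28, 31, 38, 43, 60, 65, 73, 75, 82, 85.
Count below 23: L = 1; count equal: E = 1; n = 12.
Percentile rank = 100·(1 + 0.5·1)/12 = 100·1.5/12 = 12.5.

12.5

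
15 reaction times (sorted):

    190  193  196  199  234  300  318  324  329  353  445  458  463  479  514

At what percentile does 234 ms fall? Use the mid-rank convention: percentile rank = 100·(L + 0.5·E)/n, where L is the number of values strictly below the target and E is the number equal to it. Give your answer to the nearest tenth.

30.0

Count below 234: L = 4; count equal: E = 1; n = 15.
Percentile rank = 100·(4 + 0.5·1)/15 = 100·4.5/15 = 30.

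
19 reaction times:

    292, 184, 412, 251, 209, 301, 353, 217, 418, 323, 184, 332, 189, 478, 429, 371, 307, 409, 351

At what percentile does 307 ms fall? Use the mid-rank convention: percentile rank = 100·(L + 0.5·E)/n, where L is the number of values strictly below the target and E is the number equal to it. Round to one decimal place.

Sorted: 184, 184, 189, 209, 217, 251, 292, 301, 307, 323, 332, 351, 353, 371, 409, 412, 418, 429, 478.
Count below 307: L = 8; count equal: E = 1; n = 19.
Percentile rank = 100·(8 + 0.5·1)/19 = 100·8.5/19 = 44.74.

44.7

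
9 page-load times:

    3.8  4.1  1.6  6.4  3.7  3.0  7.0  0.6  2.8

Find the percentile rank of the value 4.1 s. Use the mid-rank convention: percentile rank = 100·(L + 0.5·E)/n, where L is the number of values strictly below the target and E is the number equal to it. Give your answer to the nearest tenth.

Sorted: 0.6, 1.6, 2.8, 3.0, 3.7, 3.8, 4.1, 6.4, 7.0.
Count below 4.1: L = 6; count equal: E = 1; n = 9.
Percentile rank = 100·(6 + 0.5·1)/9 = 100·6.5/9 = 72.22.

72.2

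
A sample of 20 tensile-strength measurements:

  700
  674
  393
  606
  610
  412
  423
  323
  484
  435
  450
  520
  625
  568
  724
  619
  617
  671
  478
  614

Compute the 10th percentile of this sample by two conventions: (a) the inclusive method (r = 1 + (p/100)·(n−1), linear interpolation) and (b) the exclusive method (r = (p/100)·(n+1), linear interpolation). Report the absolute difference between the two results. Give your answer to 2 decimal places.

Sorted: 323, 393, 412, 423, 435, 450, 478, 484, 520, 568, 606, 610, 614, 617, 619, 625, 671, 674, 700, 724.
n = 20.
(a) r = 2.9; between ranks 2 (393) and 3 (412): 410.1.
(b) r = 2.1; between ranks 2 (393) and 3 (412): 394.9.
|410.1 − 394.9| = 15.2.

15.20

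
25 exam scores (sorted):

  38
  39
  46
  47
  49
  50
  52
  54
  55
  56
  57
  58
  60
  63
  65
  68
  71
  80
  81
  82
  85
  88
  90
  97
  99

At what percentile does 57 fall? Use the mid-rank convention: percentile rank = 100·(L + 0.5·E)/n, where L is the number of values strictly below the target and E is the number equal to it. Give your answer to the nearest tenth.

Count below 57: L = 10; count equal: E = 1; n = 25.
Percentile rank = 100·(10 + 0.5·1)/25 = 100·10.5/25 = 42.

42.0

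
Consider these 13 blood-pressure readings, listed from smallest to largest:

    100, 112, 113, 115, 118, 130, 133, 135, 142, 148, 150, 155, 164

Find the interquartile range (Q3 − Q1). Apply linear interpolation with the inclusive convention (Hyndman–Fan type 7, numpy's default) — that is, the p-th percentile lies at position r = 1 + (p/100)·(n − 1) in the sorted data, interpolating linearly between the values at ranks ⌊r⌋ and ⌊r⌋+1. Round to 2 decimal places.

33.00

n = 13.
P25: r = 4 (integer) → 115.
P75: r = 10 (integer) → 148.
Difference: 148 − 115 = 33.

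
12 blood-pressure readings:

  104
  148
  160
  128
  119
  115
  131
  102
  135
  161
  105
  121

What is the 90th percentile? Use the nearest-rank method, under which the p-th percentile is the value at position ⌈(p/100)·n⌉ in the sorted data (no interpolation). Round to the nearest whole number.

160

Sorted: 102, 104, 105, 115, 119, 121, 128, 131, 135, 148, 160, 161.
n = 12.
Position = ⌈90/100 · 12⌉ = ⌈10.8⌉ = 11.
The value at rank 11 is 160.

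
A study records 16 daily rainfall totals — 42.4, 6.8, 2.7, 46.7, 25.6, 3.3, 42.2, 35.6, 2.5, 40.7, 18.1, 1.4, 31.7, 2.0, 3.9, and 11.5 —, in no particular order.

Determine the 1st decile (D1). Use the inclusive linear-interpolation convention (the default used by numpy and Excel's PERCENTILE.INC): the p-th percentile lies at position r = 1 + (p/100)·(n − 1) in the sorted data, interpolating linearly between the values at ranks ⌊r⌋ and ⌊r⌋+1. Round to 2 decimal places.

Sorted: 1.4, 2.0, 2.5, 2.7, 3.3, 3.9, 6.8, 11.5, 18.1, 25.6, 31.7, 35.6, 40.7, 42.2, 42.4, 46.7.
n = 16.
r = 1 + (10/100)·(16 − 1) = 1 + 1.5 = 2.5.
Rank 2 is 2.0 and rank 3 is 2.5.
Interpolate: 2.0 + 0.5·(2.5 − 2.0) = 2.0 + 0.5·0.5 = 2.25.

2.25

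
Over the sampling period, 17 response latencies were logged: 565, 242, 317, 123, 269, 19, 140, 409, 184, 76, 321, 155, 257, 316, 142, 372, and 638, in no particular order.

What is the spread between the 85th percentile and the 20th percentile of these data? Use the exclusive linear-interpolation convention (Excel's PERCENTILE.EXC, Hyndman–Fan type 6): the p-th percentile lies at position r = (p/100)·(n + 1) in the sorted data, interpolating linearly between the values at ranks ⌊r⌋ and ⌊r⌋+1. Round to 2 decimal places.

Sorted: 19, 76, 123, 140, 142, 155, 184, 242, 257, 269, 316, 317, 321, 372, 409, 565, 638.
n = 17.
P20: r = 3.6; ranks 3–4 are 123, 140; interpolating gives 133.2.
P85: r = 15.3; ranks 15–16 are 409, 565; interpolating gives 455.8.
Difference: 455.8 − 133.2 = 322.6.

322.60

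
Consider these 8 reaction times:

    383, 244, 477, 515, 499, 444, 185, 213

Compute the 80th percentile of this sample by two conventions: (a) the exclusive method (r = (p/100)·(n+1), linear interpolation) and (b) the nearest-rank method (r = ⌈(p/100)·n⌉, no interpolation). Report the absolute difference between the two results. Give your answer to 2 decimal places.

Sorted: 185, 213, 244, 383, 444, 477, 499, 515.
n = 8.
(a) r = 7.2; between ranks 7 (499) and 8 (515): 502.2.
(b) the nearest-rank method: rank 7 → 499.
|502.2 − 499| = 3.2.

3.20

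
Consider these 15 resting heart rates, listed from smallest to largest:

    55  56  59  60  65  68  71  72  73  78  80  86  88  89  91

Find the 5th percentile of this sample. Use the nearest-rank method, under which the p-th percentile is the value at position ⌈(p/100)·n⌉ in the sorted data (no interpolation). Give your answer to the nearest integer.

n = 15.
Position = ⌈5/100 · 15⌉ = ⌈0.75⌉ = 1.
The value at rank 1 is 55.

55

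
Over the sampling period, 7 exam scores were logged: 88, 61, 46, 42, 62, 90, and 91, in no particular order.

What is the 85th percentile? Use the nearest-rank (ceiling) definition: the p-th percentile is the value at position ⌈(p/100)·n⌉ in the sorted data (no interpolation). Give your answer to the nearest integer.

90

Sorted: 42, 46, 61, 62, 88, 90, 91.
n = 7.
Position = ⌈85/100 · 7⌉ = ⌈5.95⌉ = 6.
The value at rank 6 is 90.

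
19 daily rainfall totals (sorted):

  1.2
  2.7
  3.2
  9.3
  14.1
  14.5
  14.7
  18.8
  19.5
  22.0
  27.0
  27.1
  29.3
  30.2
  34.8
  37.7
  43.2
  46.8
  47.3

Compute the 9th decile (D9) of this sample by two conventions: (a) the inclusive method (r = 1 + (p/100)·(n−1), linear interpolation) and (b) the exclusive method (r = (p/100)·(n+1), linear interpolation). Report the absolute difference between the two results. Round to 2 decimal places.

n = 19.
(a) r = 17.2; between ranks 17 (43.2) and 18 (46.8): 43.92.
(b) r = 18 → value at rank 18 = 46.8.
|43.92 − 46.8| = 2.88.

2.88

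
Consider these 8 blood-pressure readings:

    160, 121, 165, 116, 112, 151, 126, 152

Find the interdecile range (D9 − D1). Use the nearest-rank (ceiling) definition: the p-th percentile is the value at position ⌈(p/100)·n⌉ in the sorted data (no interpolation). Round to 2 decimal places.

53.00

Sorted: 112, 116, 121, 126, 151, 152, 160, 165.
n = 8.
P10: rank ⌈10/100·8⌉ = 1 → 112.
P90: rank ⌈90/100·8⌉ = 8 → 165.
Difference: 165 − 112 = 53.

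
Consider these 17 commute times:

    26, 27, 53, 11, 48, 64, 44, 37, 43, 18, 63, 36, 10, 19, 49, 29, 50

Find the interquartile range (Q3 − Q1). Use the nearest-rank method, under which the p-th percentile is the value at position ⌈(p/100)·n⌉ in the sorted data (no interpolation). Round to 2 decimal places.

Sorted: 10, 11, 18, 19, 26, 27, 29, 36, 37, 43, 44, 48, 49, 50, 53, 63, 64.
n = 17.
P25: rank ⌈25/100·17⌉ = 5 → 26.
P75: rank ⌈75/100·17⌉ = 13 → 49.
Difference: 49 − 26 = 23.

23.00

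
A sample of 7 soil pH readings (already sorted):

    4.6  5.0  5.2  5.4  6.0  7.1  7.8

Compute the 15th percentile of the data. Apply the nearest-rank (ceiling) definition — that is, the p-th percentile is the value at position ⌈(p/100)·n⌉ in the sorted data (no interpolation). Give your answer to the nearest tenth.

n = 7.
Position = ⌈15/100 · 7⌉ = ⌈1.05⌉ = 2.
The value at rank 2 is 5.0.

5.0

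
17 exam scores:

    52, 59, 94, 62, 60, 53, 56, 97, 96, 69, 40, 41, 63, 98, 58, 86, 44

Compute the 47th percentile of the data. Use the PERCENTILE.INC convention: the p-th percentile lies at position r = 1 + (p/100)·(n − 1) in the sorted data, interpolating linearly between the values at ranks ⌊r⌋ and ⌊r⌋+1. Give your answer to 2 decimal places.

Sorted: 40, 41, 44, 52, 53, 56, 58, 59, 60, 62, 63, 69, 86, 94, 96, 97, 98.
n = 17.
r = 1 + (47/100)·(17 − 1) = 1 + 7.52 = 8.52.
Rank 8 is 59 and rank 9 is 60.
Interpolate: 59 + 0.52·(60 − 59) = 59 + 0.52·1 = 59.52.

59.52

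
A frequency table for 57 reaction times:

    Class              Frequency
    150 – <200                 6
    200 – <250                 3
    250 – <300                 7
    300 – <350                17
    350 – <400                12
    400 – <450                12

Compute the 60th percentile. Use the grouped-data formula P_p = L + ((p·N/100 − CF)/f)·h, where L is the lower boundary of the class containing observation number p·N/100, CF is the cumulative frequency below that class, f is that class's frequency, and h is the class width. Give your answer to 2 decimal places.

N = 57; target position k = 60/100 · 57 = 34.2.
Cumulative frequencies: 6, 9, 16, 33, 45, 57.
Observation 34.2 falls in the class 350 – <400.
L = 350, CF = 33, f = 12, h = 50.
P60 = 350 + ((34.2 − 33)/12)·50 = 350 + 5 = 355.

355.00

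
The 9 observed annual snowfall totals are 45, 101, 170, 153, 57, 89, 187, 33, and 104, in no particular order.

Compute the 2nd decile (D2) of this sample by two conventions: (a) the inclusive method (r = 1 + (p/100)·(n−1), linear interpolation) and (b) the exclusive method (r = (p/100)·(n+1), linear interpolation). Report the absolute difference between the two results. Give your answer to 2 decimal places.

Sorted: 33, 45, 57, 89, 101, 104, 153, 170, 187.
n = 9.
(a) r = 2.6; between ranks 2 (45) and 3 (57): 52.2.
(b) r = 2 → value at rank 2 = 45.
|52.2 − 45| = 7.2.

7.20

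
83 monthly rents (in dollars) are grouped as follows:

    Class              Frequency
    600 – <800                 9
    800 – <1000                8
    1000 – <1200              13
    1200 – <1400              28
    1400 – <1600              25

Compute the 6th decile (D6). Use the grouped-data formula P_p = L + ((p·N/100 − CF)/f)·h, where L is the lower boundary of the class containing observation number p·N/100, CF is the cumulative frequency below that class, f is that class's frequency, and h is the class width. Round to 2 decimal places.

N = 83; target position k = 60/100 · 83 = 49.8.
Cumulative frequencies: 9, 17, 30, 58, 83.
Observation 49.8 falls in the class 1200 – <1400.
L = 1200, CF = 30, f = 28, h = 200.
P60 = 1200 + ((49.8 − 30)/28)·200 = 1200 + 141.429 = 1341.43.

1341.43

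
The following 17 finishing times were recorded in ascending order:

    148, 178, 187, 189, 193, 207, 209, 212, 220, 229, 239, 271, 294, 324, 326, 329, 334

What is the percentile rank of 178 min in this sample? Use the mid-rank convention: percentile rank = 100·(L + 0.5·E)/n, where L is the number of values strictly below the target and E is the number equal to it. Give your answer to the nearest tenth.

8.8

Count below 178: L = 1; count equal: E = 1; n = 17.
Percentile rank = 100·(1 + 0.5·1)/17 = 100·1.5/17 = 8.824.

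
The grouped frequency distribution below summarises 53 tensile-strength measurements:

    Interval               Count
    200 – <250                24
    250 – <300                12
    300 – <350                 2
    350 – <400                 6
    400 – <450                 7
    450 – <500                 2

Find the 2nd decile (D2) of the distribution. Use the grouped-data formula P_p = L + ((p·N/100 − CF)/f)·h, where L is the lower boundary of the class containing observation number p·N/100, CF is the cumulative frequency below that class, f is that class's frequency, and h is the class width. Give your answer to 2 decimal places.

222.08

N = 53; target position k = 20/100 · 53 = 10.6.
Cumulative frequencies: 24, 36, 38, 44, 51, 53.
Observation 10.6 falls in the class 200 – <250.
L = 200, CF = 0, f = 24, h = 50.
P20 = 200 + ((10.6 − 0)/24)·50 = 200 + 22.0833 = 222.083.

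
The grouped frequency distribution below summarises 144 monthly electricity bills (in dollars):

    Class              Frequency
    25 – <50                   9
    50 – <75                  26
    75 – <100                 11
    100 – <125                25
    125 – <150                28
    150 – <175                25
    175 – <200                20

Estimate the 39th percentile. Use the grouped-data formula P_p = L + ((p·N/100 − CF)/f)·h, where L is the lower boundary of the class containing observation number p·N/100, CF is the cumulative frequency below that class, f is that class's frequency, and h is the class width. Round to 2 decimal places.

N = 144; target position k = 39/100 · 144 = 56.16.
Cumulative frequencies: 9, 35, 46, 71, 99, 124, 144.
Observation 56.16 falls in the class 100 – <125.
L = 100, CF = 46, f = 25, h = 25.
P39 = 100 + ((56.16 − 46)/25)·25 = 100 + 10.16 = 110.16.

110.16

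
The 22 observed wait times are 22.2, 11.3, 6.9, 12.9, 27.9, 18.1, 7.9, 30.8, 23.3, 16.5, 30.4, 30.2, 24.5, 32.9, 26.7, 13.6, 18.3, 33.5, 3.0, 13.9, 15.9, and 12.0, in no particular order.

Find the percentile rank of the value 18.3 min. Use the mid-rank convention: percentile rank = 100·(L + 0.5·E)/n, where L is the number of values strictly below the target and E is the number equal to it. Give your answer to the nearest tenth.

Sorted: 3.0, 6.9, 7.9, 11.3, 12.0, 12.9, 13.6, 13.9, 15.9, 16.5, 18.1, 18.3, 22.2, 23.3, 24.5, 26.7, 27.9, 30.2, 30.4, 30.8, 32.9, 33.5.
Count below 18.3: L = 11; count equal: E = 1; n = 22.
Percentile rank = 100·(11 + 0.5·1)/22 = 100·11.5/22 = 52.27.

52.3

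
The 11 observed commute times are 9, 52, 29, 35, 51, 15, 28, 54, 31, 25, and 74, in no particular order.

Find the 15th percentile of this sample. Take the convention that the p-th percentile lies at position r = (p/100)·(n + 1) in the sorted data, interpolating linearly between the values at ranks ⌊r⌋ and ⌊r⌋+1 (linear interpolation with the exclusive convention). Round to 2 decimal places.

13.80

Sorted: 9, 15, 25, 28, 29, 31, 35, 51, 52, 54, 74.
n = 11.
r = (15/100)·(11 + 1) = 1.8.
Rank 1 is 9 and rank 2 is 15.
Interpolate: 9 + 0.8·(15 − 9) = 9 + 0.8·6 = 13.8.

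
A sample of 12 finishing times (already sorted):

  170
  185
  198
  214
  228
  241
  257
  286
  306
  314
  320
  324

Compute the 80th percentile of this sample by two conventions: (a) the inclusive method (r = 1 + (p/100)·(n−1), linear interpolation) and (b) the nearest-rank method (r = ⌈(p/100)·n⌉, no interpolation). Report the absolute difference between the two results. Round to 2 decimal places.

1.60

n = 12.
(a) r = 9.8; between ranks 9 (306) and 10 (314): 312.4.
(b) the nearest-rank method: rank 10 → 314.
|312.4 − 314| = 1.6.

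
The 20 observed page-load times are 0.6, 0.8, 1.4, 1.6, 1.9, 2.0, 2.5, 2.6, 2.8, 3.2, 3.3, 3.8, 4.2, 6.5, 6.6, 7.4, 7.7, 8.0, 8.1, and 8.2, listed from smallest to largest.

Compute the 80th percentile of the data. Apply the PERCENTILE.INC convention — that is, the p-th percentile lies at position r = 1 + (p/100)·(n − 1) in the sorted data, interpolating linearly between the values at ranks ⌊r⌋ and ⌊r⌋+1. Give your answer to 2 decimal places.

7.46

n = 20.
r = 1 + (80/100)·(20 − 1) = 1 + 15.2 = 16.2.
Rank 16 is 7.4 and rank 17 is 7.7.
Interpolate: 7.4 + 0.2·(7.7 − 7.4) = 7.4 + 0.2·0.3 = 7.46.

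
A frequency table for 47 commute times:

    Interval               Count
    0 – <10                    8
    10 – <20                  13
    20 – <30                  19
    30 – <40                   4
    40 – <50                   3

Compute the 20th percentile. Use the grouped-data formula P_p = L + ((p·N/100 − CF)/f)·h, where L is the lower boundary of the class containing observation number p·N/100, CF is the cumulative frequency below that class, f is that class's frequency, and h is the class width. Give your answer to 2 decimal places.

N = 47; target position k = 20/100 · 47 = 9.4.
Cumulative frequencies: 8, 21, 40, 44, 47.
Observation 9.4 falls in the class 10 – <20.
L = 10, CF = 8, f = 13, h = 10.
P20 = 10 + ((9.4 − 8)/13)·10 = 10 + 1.07692 = 11.0769.

11.08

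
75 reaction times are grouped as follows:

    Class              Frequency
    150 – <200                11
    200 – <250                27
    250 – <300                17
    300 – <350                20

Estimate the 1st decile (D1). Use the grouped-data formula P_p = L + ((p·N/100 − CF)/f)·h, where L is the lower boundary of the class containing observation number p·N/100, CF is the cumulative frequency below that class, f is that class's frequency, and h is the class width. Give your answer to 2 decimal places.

184.09

N = 75; target position k = 10/100 · 75 = 7.5.
Cumulative frequencies: 11, 38, 55, 75.
Observation 7.5 falls in the class 150 – <200.
L = 150, CF = 0, f = 11, h = 50.
P10 = 150 + ((7.5 − 0)/11)·50 = 150 + 34.0909 = 184.091.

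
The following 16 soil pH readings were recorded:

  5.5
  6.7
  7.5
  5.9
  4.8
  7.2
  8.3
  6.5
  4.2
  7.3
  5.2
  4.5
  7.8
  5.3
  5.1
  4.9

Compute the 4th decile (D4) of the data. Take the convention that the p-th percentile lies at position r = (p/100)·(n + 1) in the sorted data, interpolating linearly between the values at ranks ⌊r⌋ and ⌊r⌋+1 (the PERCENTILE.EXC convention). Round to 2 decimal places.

5.28

Sorted: 4.2, 4.5, 4.8, 4.9, 5.1, 5.2, 5.3, 5.5, 5.9, 6.5, 6.7, 7.2, 7.3, 7.5, 7.8, 8.3.
n = 16.
r = (40/100)·(16 + 1) = 6.8.
Rank 6 is 5.2 and rank 7 is 5.3.
Interpolate: 5.2 + 0.8·(5.3 − 5.2) = 5.2 + 0.8·0.1 = 5.28.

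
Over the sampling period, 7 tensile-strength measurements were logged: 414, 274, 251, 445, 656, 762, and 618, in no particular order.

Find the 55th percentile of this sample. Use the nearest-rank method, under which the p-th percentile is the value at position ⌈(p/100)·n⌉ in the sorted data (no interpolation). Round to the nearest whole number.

Sorted: 251, 274, 414, 445, 618, 656, 762.
n = 7.
Position = ⌈55/100 · 7⌉ = ⌈3.85⌉ = 4.
The value at rank 4 is 445.

445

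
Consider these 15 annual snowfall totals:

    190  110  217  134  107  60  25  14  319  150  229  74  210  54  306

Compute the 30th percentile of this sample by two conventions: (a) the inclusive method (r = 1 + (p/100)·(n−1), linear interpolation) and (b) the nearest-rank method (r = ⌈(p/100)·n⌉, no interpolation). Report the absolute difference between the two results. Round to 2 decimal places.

Sorted: 14, 25, 54, 60, 74, 107, 110, 134, 150, 190, 210, 217, 229, 306, 319.
n = 15.
(a) r = 5.2; between ranks 5 (74) and 6 (107): 80.6.
(b) the nearest-rank method: rank 5 → 74.
|80.6 − 74| = 6.6.

6.60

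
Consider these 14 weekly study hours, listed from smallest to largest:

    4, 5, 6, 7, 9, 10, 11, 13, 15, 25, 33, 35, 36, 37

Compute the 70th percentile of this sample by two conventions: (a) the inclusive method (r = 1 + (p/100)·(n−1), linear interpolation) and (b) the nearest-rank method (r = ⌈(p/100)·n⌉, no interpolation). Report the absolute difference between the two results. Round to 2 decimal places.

n = 14.
(a) r = 10.1; between ranks 10 (25) and 11 (33): 25.8.
(b) the nearest-rank method: rank 10 → 25.
|25.8 − 25| = 0.8.

0.80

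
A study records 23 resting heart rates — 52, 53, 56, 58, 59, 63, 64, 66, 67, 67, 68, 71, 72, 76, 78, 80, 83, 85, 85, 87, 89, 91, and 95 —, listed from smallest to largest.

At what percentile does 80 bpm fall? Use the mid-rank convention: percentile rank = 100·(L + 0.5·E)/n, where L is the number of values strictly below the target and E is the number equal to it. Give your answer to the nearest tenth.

Count below 80: L = 15; count equal: E = 1; n = 23.
Percentile rank = 100·(15 + 0.5·1)/23 = 100·15.5/23 = 67.39.

67.4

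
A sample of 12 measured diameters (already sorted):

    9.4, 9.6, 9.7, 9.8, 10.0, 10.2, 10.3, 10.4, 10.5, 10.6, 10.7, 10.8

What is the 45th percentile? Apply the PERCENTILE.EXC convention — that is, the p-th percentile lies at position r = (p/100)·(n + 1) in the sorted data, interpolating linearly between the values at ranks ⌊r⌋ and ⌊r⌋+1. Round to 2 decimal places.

n = 12.
r = (45/100)·(12 + 1) = 5.85.
Rank 5 is 10.0 and rank 6 is 10.2.
Interpolate: 10.0 + 0.85·(10.2 − 10.0) = 10.0 + 0.85·0.2 = 10.17.

10.17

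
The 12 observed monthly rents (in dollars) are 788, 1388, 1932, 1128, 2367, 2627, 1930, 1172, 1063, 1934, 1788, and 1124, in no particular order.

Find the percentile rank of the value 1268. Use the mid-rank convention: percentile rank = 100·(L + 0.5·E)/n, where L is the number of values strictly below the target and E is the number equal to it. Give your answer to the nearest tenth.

41.7

Sorted: 788, 1063, 1124, 1128, 1172, 1388, 1788, 1930, 1932, 1934, 2367, 2627.
Count below 1268: L = 5; count equal: E = 0; n = 12.
Percentile rank = 100·(5 + 0.5·0)/12 = 100·5/12 = 41.67.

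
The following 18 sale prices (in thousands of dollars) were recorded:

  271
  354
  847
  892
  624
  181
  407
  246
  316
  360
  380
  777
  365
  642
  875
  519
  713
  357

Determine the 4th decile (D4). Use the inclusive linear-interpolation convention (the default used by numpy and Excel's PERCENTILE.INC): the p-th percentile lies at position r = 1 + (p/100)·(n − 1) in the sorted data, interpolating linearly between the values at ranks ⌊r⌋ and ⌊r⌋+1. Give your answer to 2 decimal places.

Sorted: 181, 246, 271, 316, 354, 357, 360, 365, 380, 407, 519, 624, 642, 713, 777, 847, 875, 892.
n = 18.
r = 1 + (40/100)·(18 − 1) = 1 + 6.8 = 7.8.
Rank 7 is 360 and rank 8 is 365.
Interpolate: 360 + 0.8·(365 − 360) = 360 + 0.8·5 = 364.

364.00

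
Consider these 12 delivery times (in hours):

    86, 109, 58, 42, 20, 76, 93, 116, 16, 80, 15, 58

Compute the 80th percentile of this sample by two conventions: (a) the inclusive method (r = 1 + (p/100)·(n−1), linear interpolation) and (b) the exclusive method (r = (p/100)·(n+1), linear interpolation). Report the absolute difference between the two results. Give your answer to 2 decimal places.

7.80

Sorted: 15, 16, 20, 42, 58, 58, 76, 80, 86, 93, 109, 116.
n = 12.
(a) r = 9.8; between ranks 9 (86) and 10 (93): 91.6.
(b) r = 10.4; between ranks 10 (93) and 11 (109): 99.4.
|91.6 − 99.4| = 7.8.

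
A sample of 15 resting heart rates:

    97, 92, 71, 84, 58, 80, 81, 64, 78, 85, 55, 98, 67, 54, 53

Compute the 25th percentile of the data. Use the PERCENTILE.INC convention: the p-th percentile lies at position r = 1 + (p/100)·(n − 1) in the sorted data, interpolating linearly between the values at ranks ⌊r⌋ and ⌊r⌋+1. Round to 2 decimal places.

Sorted: 53, 54, 55, 58, 64, 67, 71, 78, 80, 81, 84, 85, 92, 97, 98.
n = 15.
r = 1 + (25/100)·(15 − 1) = 1 + 3.5 = 4.5.
Rank 4 is 58 and rank 5 is 64.
Interpolate: 58 + 0.5·(64 − 58) = 58 + 0.5·6 = 61.

61.00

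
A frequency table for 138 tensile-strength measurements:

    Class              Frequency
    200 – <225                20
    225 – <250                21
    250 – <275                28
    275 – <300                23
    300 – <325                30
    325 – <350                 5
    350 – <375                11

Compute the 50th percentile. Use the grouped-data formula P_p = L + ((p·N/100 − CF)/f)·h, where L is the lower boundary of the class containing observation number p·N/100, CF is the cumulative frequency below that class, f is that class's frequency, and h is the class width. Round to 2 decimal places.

275.00

N = 138; target position k = 50/100 · 138 = 69.
Cumulative frequencies: 20, 41, 69, 92, 122, 127, 138.
Observation 69 falls in the class 250 – <275.
L = 250, CF = 41, f = 28, h = 25.
P50 = 250 + ((69 − 41)/28)·25 = 250 + 25 = 275.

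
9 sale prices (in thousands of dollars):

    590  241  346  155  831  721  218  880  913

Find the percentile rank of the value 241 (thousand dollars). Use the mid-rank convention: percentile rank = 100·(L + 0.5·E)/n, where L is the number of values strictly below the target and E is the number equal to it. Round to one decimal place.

Sorted: 155, 218, 241, 346, 590, 721, 831, 880, 913.
Count below 241: L = 2; count equal: E = 1; n = 9.
Percentile rank = 100·(2 + 0.5·1)/9 = 100·2.5/9 = 27.78.

27.8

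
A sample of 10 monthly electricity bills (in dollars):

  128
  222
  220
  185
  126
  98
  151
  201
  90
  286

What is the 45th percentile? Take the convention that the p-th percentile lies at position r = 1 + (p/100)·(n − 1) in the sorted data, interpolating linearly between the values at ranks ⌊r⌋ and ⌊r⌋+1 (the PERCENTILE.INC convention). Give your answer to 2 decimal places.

152.70

Sorted: 90, 98, 126, 128, 151, 185, 201, 220, 222, 286.
n = 10.
r = 1 + (45/100)·(10 − 1) = 1 + 4.05 = 5.05.
Rank 5 is 151 and rank 6 is 185.
Interpolate: 151 + 0.05·(185 − 151) = 151 + 0.05·34 = 152.7.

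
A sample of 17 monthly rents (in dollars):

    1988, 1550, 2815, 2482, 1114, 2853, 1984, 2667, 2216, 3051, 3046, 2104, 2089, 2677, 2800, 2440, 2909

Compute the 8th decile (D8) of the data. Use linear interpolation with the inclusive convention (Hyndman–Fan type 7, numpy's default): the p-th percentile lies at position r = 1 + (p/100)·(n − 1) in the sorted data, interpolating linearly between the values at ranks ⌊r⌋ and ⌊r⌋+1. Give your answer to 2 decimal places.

2845.40

Sorted: 1114, 1550, 1984, 1988, 2089, 2104, 2216, 2440, 2482, 2667, 2677, 2800, 2815, 2853, 2909, 3046, 3051.
n = 17.
r = 1 + (80/100)·(17 − 1) = 1 + 12.8 = 13.8.
Rank 13 is 2815 and rank 14 is 2853.
Interpolate: 2815 + 0.8·(2853 − 2815) = 2815 + 0.8·38 = 2845.4.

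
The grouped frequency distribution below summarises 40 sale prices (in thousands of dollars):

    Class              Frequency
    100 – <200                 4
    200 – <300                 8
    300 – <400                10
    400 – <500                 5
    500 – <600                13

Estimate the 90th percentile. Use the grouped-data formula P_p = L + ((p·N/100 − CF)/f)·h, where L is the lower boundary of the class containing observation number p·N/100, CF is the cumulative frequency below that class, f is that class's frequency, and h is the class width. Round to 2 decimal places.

569.23

N = 40; target position k = 90/100 · 40 = 36.
Cumulative frequencies: 4, 12, 22, 27, 40.
Observation 36 falls in the class 500 – <600.
L = 500, CF = 27, f = 13, h = 100.
P90 = 500 + ((36 − 27)/13)·100 = 500 + 69.2308 = 569.231.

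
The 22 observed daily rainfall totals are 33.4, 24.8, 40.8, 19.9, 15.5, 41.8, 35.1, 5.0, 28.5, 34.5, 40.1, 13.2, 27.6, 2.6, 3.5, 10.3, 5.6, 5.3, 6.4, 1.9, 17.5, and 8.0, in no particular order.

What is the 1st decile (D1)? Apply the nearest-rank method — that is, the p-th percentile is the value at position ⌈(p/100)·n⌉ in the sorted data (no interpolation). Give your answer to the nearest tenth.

3.5

Sorted: 1.9, 2.6, 3.5, 5.0, 5.3, 5.6, 6.4, 8.0, 10.3, 13.2, 15.5, 17.5, 19.9, 24.8, 27.6, 28.5, 33.4, 34.5, 35.1, 40.1, 40.8, 41.8.
n = 22.
Position = ⌈10/100 · 22⌉ = ⌈2.2⌉ = 3.
The value at rank 3 is 3.5.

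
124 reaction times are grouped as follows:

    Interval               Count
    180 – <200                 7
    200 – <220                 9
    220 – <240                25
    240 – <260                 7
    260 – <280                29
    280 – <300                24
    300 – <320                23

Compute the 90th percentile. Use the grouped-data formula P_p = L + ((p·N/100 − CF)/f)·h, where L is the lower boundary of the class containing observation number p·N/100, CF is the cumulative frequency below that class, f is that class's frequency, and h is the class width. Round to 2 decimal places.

309.22

N = 124; target position k = 90/100 · 124 = 111.6.
Cumulative frequencies: 7, 16, 41, 48, 77, 101, 124.
Observation 111.6 falls in the class 300 – <320.
L = 300, CF = 101, f = 23, h = 20.
P90 = 300 + ((111.6 − 101)/23)·20 = 300 + 9.21739 = 309.217.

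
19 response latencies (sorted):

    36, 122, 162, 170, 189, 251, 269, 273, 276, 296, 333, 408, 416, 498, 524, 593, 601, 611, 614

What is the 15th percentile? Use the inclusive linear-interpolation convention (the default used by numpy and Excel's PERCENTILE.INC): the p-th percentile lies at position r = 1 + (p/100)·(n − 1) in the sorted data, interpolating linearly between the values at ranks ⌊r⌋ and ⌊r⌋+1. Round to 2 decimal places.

n = 19.
r = 1 + (15/100)·(19 − 1) = 1 + 2.7 = 3.7.
Rank 3 is 162 and rank 4 is 170.
Interpolate: 162 + 0.7·(170 − 162) = 162 + 0.7·8 = 167.6.

167.60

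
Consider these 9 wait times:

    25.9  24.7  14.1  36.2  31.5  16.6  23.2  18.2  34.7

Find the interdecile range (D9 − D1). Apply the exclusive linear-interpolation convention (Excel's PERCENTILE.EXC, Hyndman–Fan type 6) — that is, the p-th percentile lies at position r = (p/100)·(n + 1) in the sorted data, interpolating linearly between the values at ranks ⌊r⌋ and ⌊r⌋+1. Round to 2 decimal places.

22.10

Sorted: 14.1, 16.6, 18.2, 23.2, 24.7, 25.9, 31.5, 34.7, 36.2.
n = 9.
P10: r = 1 (integer) → 14.1.
P90: r = 9 (integer) → 36.2.
Difference: 36.2 − 14.1 = 22.1.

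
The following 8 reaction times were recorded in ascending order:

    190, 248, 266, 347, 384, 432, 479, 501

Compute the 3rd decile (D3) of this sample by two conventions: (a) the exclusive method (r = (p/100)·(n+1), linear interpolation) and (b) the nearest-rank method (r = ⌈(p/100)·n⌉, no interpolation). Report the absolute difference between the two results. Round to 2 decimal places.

5.40

n = 8.
(a) r = 2.7; between ranks 2 (248) and 3 (266): 260.6.
(b) the nearest-rank method: rank 3 → 266.
|260.6 − 266| = 5.4.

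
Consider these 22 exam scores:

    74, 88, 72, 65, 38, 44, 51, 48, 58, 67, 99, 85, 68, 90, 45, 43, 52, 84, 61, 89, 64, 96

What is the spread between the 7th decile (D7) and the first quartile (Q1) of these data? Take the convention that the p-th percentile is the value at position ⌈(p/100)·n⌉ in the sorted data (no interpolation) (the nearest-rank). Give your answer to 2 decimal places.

33.00

Sorted: 38, 43, 44, 45, 48, 51, 52, 58, 61, 64, 65, 67, 68, 72, 74, 84, 85, 88, 89, 90, 96, 99.
n = 22.
P25: rank ⌈25/100·22⌉ = 6 → 51.
P70: rank ⌈70/100·22⌉ = 16 → 84.
Difference: 84 − 51 = 33.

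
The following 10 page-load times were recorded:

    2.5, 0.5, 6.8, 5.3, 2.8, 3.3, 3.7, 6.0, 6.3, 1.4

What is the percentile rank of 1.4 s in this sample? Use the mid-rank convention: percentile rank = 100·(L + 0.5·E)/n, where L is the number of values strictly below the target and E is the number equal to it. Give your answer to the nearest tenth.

15.0

Sorted: 0.5, 1.4, 2.5, 2.8, 3.3, 3.7, 5.3, 6.0, 6.3, 6.8.
Count below 1.4: L = 1; count equal: E = 1; n = 10.
Percentile rank = 100·(1 + 0.5·1)/10 = 100·1.5/10 = 15.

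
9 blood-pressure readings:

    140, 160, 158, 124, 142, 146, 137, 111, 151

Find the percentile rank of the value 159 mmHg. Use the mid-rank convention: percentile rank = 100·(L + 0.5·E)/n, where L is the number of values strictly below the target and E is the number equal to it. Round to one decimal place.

Sorted: 111, 124, 137, 140, 142, 146, 151, 158, 160.
Count below 159: L = 8; count equal: E = 0; n = 9.
Percentile rank = 100·(8 + 0.5·0)/9 = 100·8/9 = 88.89.

88.9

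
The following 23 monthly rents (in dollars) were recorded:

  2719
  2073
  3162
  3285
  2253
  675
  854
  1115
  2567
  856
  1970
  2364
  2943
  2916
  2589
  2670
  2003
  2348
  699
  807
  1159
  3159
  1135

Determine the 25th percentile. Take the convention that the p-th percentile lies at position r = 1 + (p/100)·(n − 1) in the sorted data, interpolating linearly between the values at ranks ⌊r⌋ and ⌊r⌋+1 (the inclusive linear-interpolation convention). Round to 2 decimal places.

1125.00

Sorted: 675, 699, 807, 854, 856, 1115, 1135, 1159, 1970, 2003, 2073, 2253, 2348, 2364, 2567, 2589, 2670, 2719, 2916, 2943, 3159, 3162, 3285.
n = 23.
r = 1 + (25/100)·(23 − 1) = 1 + 5.5 = 6.5.
Rank 6 is 1115 and rank 7 is 1135.
Interpolate: 1115 + 0.5·(1135 − 1115) = 1115 + 0.5·20 = 1125.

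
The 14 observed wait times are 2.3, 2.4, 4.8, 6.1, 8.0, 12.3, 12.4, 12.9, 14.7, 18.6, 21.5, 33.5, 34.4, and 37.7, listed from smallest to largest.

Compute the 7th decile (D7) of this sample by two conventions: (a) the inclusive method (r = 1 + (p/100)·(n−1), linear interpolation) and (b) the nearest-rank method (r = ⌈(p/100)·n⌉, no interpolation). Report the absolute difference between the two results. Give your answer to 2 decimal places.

0.29

n = 14.
(a) r = 10.1; between ranks 10 (18.6) and 11 (21.5): 18.89.
(b) the nearest-rank method: rank 10 → 18.6.
|18.89 − 18.6| = 0.29.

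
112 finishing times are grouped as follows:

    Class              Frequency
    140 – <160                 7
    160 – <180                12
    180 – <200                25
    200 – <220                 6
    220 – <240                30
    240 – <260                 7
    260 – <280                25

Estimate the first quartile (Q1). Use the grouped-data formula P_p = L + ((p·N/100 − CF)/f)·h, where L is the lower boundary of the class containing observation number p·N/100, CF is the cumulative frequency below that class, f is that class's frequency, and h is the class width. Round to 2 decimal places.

N = 112; target position k = 25/100 · 112 = 28.
Cumulative frequencies: 7, 19, 44, 50, 80, 87, 112.
Observation 28 falls in the class 180 – <200.
L = 180, CF = 19, f = 25, h = 20.
P25 = 180 + ((28 − 19)/25)·20 = 180 + 7.2 = 187.2.

187.20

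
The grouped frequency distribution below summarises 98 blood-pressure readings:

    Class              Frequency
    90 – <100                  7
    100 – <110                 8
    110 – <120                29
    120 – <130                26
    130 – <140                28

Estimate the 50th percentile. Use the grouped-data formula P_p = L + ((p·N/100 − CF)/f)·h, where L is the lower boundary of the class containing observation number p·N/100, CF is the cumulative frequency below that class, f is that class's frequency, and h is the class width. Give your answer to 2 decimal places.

121.92

N = 98; target position k = 50/100 · 98 = 49.
Cumulative frequencies: 7, 15, 44, 70, 98.
Observation 49 falls in the class 120 – <130.
L = 120, CF = 44, f = 26, h = 10.
P50 = 120 + ((49 − 44)/26)·10 = 120 + 1.92308 = 121.923.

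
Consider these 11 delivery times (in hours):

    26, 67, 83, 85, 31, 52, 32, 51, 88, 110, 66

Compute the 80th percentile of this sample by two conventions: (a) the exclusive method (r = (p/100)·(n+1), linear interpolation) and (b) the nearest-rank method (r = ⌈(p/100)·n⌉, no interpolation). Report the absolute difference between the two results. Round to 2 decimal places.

1.80

Sorted: 26, 31, 32, 51, 52, 66, 67, 83, 85, 88, 110.
n = 11.
(a) r = 9.6; between ranks 9 (85) and 10 (88): 86.8.
(b) the nearest-rank method: rank 9 → 85.
|86.8 − 85| = 1.8.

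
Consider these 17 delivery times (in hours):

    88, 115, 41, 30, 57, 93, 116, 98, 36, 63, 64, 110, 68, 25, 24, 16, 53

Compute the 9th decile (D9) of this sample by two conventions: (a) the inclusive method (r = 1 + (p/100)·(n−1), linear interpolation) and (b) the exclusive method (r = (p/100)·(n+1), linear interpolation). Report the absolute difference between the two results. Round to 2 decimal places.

3.20

Sorted: 16, 24, 25, 30, 36, 41, 53, 57, 63, 64, 68, 88, 93, 98, 110, 115, 116.
n = 17.
(a) r = 15.4; between ranks 15 (110) and 16 (115): 112.
(b) r = 16.2; between ranks 16 (115) and 17 (116): 115.2.
|112 − 115.2| = 3.2.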